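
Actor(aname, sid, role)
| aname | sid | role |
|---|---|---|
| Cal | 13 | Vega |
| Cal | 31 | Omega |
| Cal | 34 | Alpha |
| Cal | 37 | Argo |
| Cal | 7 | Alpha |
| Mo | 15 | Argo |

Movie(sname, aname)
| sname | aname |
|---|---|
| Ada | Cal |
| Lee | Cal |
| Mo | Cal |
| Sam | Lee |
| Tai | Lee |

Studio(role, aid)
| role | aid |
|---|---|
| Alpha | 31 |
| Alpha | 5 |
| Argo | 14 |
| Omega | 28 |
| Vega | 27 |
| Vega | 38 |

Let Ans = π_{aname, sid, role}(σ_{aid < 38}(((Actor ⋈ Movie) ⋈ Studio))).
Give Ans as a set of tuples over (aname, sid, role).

{(Cal, 13, Vega), (Cal, 31, Omega), (Cal, 34, Alpha), (Cal, 37, Argo), (Cal, 7, Alpha)}

Actor ⋈ Movie (natural join on aname): {(Cal, 13, Vega, Ada), (Cal, 13, Vega, Lee), (Cal, 13, Vega, Mo), (Cal, 31, Omega, Ada), (Cal, 31, Omega, Lee), (Cal, 31, Omega, Mo), (Cal, 34, Alpha, Ada), (Cal, 34, Alpha, Lee), (Cal, 34, Alpha, Mo), (Cal, 37, Argo, Ada), (Cal, 37, Argo, Lee), (Cal, 37, Argo, Mo), (Cal, 7, Alpha, Ada), (Cal, 7, Alpha, Lee), (Cal, 7, Alpha, Mo)}
(Actor ⋈ Movie) ⋈ Studio (natural join on role): {(Cal, 13, Vega, Ada, 27), (Cal, 13, Vega, Ada, 38), (Cal, 13, Vega, Lee, 27), (Cal, 13, Vega, Lee, 38), (Cal, 13, Vega, Mo, 27), (Cal, 13, Vega, Mo, 38), (Cal, 31, Omega, Ada, 28), (Cal, 31, Omega, Lee, 28), (Cal, 31, Omega, Mo, 28), (Cal, 34, Alpha, Ada, 31), (Cal, 34, Alpha, Ada, 5), (Cal, 34, Alpha, Lee, 31), (Cal, 34, Alpha, Lee, 5), (Cal, 34, Alpha, Mo, 31), (Cal, 34, Alpha, Mo, 5), (Cal, 37, Argo, Ada, 14), (Cal, 37, Argo, Lee, 14), (Cal, 37, Argo, Mo, 14), (Cal, 7, Alpha, Ada, 31), (Cal, 7, Alpha, Ada, 5), (Cal, 7, Alpha, Lee, 31), (Cal, 7, Alpha, Lee, 5), (Cal, 7, Alpha, Mo, 31), (Cal, 7, Alpha, Mo, 5)}
Filtering on aid < 38 leaves {(Cal, 13, Vega, Ada, 27), (Cal, 13, Vega, Lee, 27), (Cal, 13, Vega, Mo, 27), (Cal, 31, Omega, Ada, 28), (Cal, 31, Omega, Lee, 28), (Cal, 31, Omega, Mo, 28), (Cal, 34, Alpha, Ada, 31), (Cal, 34, Alpha, Ada, 5), (Cal, 34, Alpha, Lee, 31), (Cal, 34, Alpha, Lee, 5), (Cal, 34, Alpha, Mo, 31), (Cal, 34, Alpha, Mo, 5), (Cal, 37, Argo, Ada, 14), (Cal, 37, Argo, Lee, 14), (Cal, 37, Argo, Mo, 14), (Cal, 7, Alpha, Ada, 31), (Cal, 7, Alpha, Ada, 5), (Cal, 7, Alpha, Lee, 31), (Cal, 7, Alpha, Lee, 5), (Cal, 7, Alpha, Mo, 31), (Cal, 7, Alpha, Mo, 5)}.
π[aname, sid, role]: project onto (aname, sid, role) (16 duplicate(s) eliminated) → {(Cal, 13, Vega), (Cal, 31, Omega), (Cal, 34, Alpha), (Cal, 37, Argo), (Cal, 7, Alpha)}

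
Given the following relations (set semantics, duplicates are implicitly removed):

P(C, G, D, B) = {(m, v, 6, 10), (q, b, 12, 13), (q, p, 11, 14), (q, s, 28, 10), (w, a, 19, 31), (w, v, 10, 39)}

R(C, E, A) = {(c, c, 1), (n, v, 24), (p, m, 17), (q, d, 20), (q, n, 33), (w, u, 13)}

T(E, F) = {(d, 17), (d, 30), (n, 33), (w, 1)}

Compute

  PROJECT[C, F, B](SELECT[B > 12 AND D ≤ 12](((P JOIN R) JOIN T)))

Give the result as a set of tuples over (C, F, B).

{(q, 17, 13), (q, 17, 14), (q, 30, 13), (q, 30, 14), (q, 33, 13), (q, 33, 14)}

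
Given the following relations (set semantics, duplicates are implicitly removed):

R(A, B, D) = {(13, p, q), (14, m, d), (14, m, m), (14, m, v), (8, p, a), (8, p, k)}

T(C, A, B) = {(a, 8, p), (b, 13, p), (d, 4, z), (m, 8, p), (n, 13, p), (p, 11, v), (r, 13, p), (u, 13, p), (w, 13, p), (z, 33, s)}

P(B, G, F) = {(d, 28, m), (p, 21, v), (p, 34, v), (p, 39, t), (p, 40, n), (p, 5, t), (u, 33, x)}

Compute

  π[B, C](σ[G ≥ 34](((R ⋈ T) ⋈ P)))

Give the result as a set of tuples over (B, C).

Joining R and T on A, B yields {(13, p, q, b), (13, p, q, n), (13, p, q, r), (13, p, q, u), (13, p, q, w), (8, p, a, a), (8, p, a, m), (8, p, k, a), (8, p, k, m)}.
Joining (R ⋈ T) and P on B yields {(13, p, q, b, 21, v), (13, p, q, b, 34, v), (13, p, q, b, 39, t), (13, p, q, b, 40, n), (13, p, q, b, 5, t), (13, p, q, n, 21, v), (13, p, q, n, 34, v), (13, p, q, n, 39, t), (13, p, q, n, 40, n), (13, p, q, n, 5, t), (13, p, q, r, 21, v), (13, p, q, r, 34, v), (13, p, q, r, 39, t), (13, p, q, r, 40, n), (13, p, q, r, 5, t), (13, p, q, u, 21, v), (13, p, q, u, 34, v), (13, p, q, u, 39, t), (13, p, q, u, 40, n), (13, p, q, u, 5, t), (13, p, q, w, 21, v), (13, p, q, w, 34, v), (13, p, q, w, 39, t), (13, p, q, w, 40, n), (13, p, q, w, 5, t), (8, p, a, a, 21, v), (8, p, a, a, 34, v), (8, p, a, a, 39, t), (8, p, a, a, 40, n), (8, p, a, a, 5, t), (8, p, a, m, 21, v), (8, p, a, m, 34, v), (8, p, a, m, 39, t), (8, p, a, m, 40, n), (8, p, a, m, 5, t), (8, p, k, a, 21, v), (8, p, k, a, 34, v), (8, p, k, a, 39, t), (8, p, k, a, 40, n), (8, p, k, a, 5, t), (8, p, k, m, 21, v), (8, p, k, m, 34, v), (8, p, k, m, 39, t), (8, p, k, m, 40, n), (8, p, k, m, 5, t)}.
Filtering on G ≥ 34 leaves {(13, p, q, b, 34, v), (13, p, q, b, 39, t), (13, p, q, b, 40, n), (13, p, q, n, 34, v), (13, p, q, n, 39, t), (13, p, q, n, 40, n), (13, p, q, r, 34, v), (13, p, q, r, 39, t), (13, p, q, r, 40, n), (13, p, q, u, 34, v), (13, p, q, u, 39, t), (13, p, q, u, 40, n), (13, p, q, w, 34, v), (13, p, q, w, 39, t), (13, p, q, w, 40, n), (8, p, a, a, 34, v), (8, p, a, a, 39, t), (8, p, a, a, 40, n), (8, p, a, m, 34, v), (8, p, a, m, 39, t), (8, p, a, m, 40, n), (8, p, k, a, 34, v), (8, p, k, a, 39, t), (8, p, k, a, 40, n), (8, p, k, m, 34, v), (8, p, k, m, 39, t), (8, p, k, m, 40, n)}.
Keep only column(s) B, C (20 duplicate(s) eliminated): {(p, a), (p, b), (p, m), (p, n), (p, r), (p, u), (p, w)}

{(p, a), (p, b), (p, m), (p, n), (p, r), (p, u), (p, w)}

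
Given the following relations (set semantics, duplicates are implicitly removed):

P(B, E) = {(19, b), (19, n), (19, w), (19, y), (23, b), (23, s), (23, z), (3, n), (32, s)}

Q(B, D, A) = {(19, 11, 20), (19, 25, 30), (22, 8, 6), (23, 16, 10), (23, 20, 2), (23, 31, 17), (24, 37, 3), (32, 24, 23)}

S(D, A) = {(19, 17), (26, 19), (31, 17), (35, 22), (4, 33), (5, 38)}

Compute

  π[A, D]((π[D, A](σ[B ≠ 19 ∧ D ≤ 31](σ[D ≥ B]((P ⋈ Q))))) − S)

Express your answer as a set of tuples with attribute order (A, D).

P ⋈ Q (natural join on B): {(19, b, 11, 20), (19, b, 25, 30), (19, n, 11, 20), (19, n, 25, 30), (19, w, 11, 20), (19, w, 25, 30), (19, y, 11, 20), (19, y, 25, 30), (23, b, 16, 10), (23, b, 20, 2), (23, b, 31, 17), (23, s, 16, 10), (23, s, 20, 2), (23, s, 31, 17), (23, z, 16, 10), (23, z, 20, 2), (23, z, 31, 17), (32, s, 24, 23)}
σ[D ≥ B]: keep tuples satisfying D ≥ B → {(19, b, 25, 30), (19, n, 25, 30), (19, w, 25, 30), (19, y, 25, 30), (23, b, 31, 17), (23, s, 31, 17), (23, z, 31, 17)}
σ[B ≠ 19 ∧ D ≤ 31]: keep tuples satisfying B ≠ 19 ∧ D ≤ 31 → {(23, b, 31, 17), (23, s, 31, 17), (23, z, 31, 17)}
Keep only column(s) D, A (2 duplicate(s) eliminated): {(31, 17)}
Set difference of the two operands is {}.
Keep only column(s) A, D: {}

{}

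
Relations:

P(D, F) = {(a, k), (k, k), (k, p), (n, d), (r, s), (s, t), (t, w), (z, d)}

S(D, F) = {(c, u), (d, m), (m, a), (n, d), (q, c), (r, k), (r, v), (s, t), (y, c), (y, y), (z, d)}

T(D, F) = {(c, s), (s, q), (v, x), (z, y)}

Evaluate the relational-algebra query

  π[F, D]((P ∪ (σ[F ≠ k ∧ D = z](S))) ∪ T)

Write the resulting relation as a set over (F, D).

σ[F ≠ k ∧ D = z]: keep tuples satisfying F ≠ k ∧ D = z → {(z, d)}
Set union of the two operands is {(a, k), (k, k), (k, p), (n, d), (r, s), (s, t), (t, w), (z, d)}.
Set union of the two operands is {(a, k), (c, s), (k, k), (k, p), (n, d), (r, s), (s, q), (s, t), (t, w), (v, x), (z, d), (z, y)}.
Projecting to F, D: {(d, n), (d, z), (k, a), (k, k), (p, k), (q, s), (s, c), (s, r), (t, s), (w, t), (x, v), (y, z)}

{(d, n), (d, z), (k, a), (k, k), (p, k), (q, s), (s, c), (s, r), (t, s), (w, t), (x, v), (y, z)}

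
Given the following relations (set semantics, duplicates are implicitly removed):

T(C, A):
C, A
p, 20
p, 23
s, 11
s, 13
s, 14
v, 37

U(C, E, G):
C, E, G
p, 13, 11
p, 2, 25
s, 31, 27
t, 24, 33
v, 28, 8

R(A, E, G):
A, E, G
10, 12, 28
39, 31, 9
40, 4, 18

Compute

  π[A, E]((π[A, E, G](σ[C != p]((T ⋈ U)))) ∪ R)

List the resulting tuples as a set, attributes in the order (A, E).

{(10, 12), (11, 31), (13, 31), (14, 31), (37, 28), (39, 31), (40, 4)}

Natural join on C: {(p, 20, 13, 11), (p, 20, 2, 25), (p, 23, 13, 11), (p, 23, 2, 25), (s, 11, 31, 27), (s, 13, 31, 27), (s, 14, 31, 27), (v, 37, 28, 8)}
Selection C != p: {(s, 11, 31, 27), (s, 13, 31, 27), (s, 14, 31, 27), (v, 37, 28, 8)}
π_{A, E, G} gives {(11, 31, 27), (13, 31, 27), (14, 31, 27), (37, 28, 8)}.
Set union of the two operands is {(10, 12, 28), (11, 31, 27), (13, 31, 27), (14, 31, 27), (37, 28, 8), (39, 31, 9), (40, 4, 18)}.
π_{A, E} gives {(10, 12), (11, 31), (13, 31), (14, 31), (37, 28), (39, 31), (40, 4)}.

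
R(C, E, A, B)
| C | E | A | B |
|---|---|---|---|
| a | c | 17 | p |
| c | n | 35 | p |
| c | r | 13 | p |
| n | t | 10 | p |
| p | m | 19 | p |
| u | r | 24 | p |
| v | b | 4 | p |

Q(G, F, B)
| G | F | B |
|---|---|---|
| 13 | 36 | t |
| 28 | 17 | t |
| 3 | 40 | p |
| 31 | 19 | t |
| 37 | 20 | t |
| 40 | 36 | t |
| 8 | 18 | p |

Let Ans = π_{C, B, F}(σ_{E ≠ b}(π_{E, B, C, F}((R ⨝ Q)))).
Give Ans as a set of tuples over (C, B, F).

{(a, p, 18), (a, p, 40), (c, p, 18), (c, p, 40), (n, p, 18), (n, p, 40), (p, p, 18), (p, p, 40), (u, p, 18), (u, p, 40)}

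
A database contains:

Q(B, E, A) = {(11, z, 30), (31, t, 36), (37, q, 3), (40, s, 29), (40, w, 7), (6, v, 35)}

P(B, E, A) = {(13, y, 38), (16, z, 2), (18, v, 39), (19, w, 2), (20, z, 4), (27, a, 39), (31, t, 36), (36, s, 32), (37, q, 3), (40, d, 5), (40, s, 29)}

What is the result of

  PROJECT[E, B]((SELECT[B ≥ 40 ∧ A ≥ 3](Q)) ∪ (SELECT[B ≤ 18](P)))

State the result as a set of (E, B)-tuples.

{(s, 40), (v, 18), (w, 40), (y, 13), (z, 16)}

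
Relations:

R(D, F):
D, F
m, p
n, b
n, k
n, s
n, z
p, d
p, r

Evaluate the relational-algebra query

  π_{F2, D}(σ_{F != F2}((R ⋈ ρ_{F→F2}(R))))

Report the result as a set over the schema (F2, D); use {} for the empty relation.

ρ[F→F2]: schema becomes (D, F2); tuples unchanged.
Natural join on D: {(m, p, p), (n, b, b), (n, b, k), (n, b, s), (n, b, z), (n, k, b), (n, k, k), (n, k, s), (n, k, z), (n, s, b), (n, s, k), (n, s, s), (n, s, z), (n, z, b), (n, z, k), (n, z, s), (n, z, z), (p, d, d), (p, d, r), (p, r, d), (p, r, r)}
σ[F != F2]: keep tuples satisfying F != F2 → {(n, b, k), (n, b, s), (n, b, z), (n, k, b), (n, k, s), (n, k, z), (n, s, b), (n, s, k), (n, s, z), (n, z, b), (n, z, k), (n, z, s), (p, d, r), (p, r, d)}
Projecting to F2, D (8 duplicate(s) eliminated): {(b, n), (d, p), (k, n), (r, p), (s, n), (z, n)}

{(b, n), (d, p), (k, n), (r, p), (s, n), (z, n)}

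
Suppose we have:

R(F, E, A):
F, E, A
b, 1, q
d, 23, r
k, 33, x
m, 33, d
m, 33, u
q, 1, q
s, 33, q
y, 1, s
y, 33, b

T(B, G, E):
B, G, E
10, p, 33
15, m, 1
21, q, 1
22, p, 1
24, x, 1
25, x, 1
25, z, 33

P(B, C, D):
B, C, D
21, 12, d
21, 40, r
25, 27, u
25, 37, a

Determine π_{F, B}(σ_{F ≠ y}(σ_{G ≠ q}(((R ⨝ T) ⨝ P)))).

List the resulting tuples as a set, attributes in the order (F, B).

R ⋈ T (natural join on E): {(b, 1, q, 15, m), (b, 1, q, 21, q), (b, 1, q, 22, p), (b, 1, q, 24, x), (b, 1, q, 25, x), (k, 33, x, 10, p), (k, 33, x, 25, z), (m, 33, d, 10, p), (m, 33, d, 25, z), (m, 33, u, 10, p), (m, 33, u, 25, z), (q, 1, q, 15, m), (q, 1, q, 21, q), (q, 1, q, 22, p), (q, 1, q, 24, x), (q, 1, q, 25, x), (s, 33, q, 10, p), (s, 33, q, 25, z), (y, 1, s, 15, m), (y, 1, s, 21, q), (y, 1, s, 22, p), (y, 1, s, 24, x), (y, 1, s, 25, x), (y, 33, b, 10, p), (y, 33, b, 25, z)}
(R ⨝ T) ⋈ P (natural join on B): {(b, 1, q, 21, q, 12, d), (b, 1, q, 21, q, 40, r), (b, 1, q, 25, x, 27, u), (b, 1, q, 25, x, 37, a), (k, 33, x, 25, z, 27, u), (k, 33, x, 25, z, 37, a), (m, 33, d, 25, z, 27, u), (m, 33, d, 25, z, 37, a), (m, 33, u, 25, z, 27, u), (m, 33, u, 25, z, 37, a), (q, 1, q, 21, q, 12, d), (q, 1, q, 21, q, 40, r), (q, 1, q, 25, x, 27, u), (q, 1, q, 25, x, 37, a), (s, 33, q, 25, z, 27, u), (s, 33, q, 25, z, 37, a), (y, 1, s, 21, q, 12, d), (y, 1, s, 21, q, 40, r), (y, 1, s, 25, x, 27, u), (y, 1, s, 25, x, 37, a), (y, 33, b, 25, z, 27, u), (y, 33, b, 25, z, 37, a)}
Filtering on G ≠ q leaves {(b, 1, q, 25, x, 27, u), (b, 1, q, 25, x, 37, a), (k, 33, x, 25, z, 27, u), (k, 33, x, 25, z, 37, a), (m, 33, d, 25, z, 27, u), (m, 33, d, 25, z, 37, a), (m, 33, u, 25, z, 27, u), (m, 33, u, 25, z, 37, a), (q, 1, q, 25, x, 27, u), (q, 1, q, 25, x, 37, a), (s, 33, q, 25, z, 27, u), (s, 33, q, 25, z, 37, a), (y, 1, s, 25, x, 27, u), (y, 1, s, 25, x, 37, a), (y, 33, b, 25, z, 27, u), (y, 33, b, 25, z, 37, a)}.
Filtering on F ≠ y leaves {(b, 1, q, 25, x, 27, u), (b, 1, q, 25, x, 37, a), (k, 33, x, 25, z, 27, u), (k, 33, x, 25, z, 37, a), (m, 33, d, 25, z, 27, u), (m, 33, d, 25, z, 37, a), (m, 33, u, 25, z, 27, u), (m, 33, u, 25, z, 37, a), (q, 1, q, 25, x, 27, u), (q, 1, q, 25, x, 37, a), (s, 33, q, 25, z, 27, u), (s, 33, q, 25, z, 37, a)}.
π[F, B]: project onto (F, B) (7 duplicate(s) eliminated) → {(b, 25), (k, 25), (m, 25), (q, 25), (s, 25)}

{(b, 25), (k, 25), (m, 25), (q, 25), (s, 25)}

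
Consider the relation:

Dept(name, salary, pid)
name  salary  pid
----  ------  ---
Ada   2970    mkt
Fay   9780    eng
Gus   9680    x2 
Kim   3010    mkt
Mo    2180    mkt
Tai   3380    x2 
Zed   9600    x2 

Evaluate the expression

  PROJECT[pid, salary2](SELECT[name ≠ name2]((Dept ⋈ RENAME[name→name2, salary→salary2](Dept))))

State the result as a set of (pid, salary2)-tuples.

ρ[name→name2, salary→salary2]: schema becomes (name2, salary2, pid); tuples unchanged.
Natural join on pid: {(Ada, 2970, mkt, Ada, 2970), (Ada, 2970, mkt, Kim, 3010), (Ada, 2970, mkt, Mo, 2180), (Fay, 9780, eng, Fay, 9780), (Gus, 9680, x2, Gus, 9680), (Gus, 9680, x2, Tai, 3380), (Gus, 9680, x2, Zed, 9600), (Kim, 3010, mkt, Ada, 2970), (Kim, 3010, mkt, Kim, 3010), (Kim, 3010, mkt, Mo, 2180), (Mo, 2180, mkt, Ada, 2970), (Mo, 2180, mkt, Kim, 3010), (Mo, 2180, mkt, Mo, 2180), (Tai, 3380, x2, Gus, 9680), (Tai, 3380, x2, Tai, 3380), (Tai, 3380, x2, Zed, 9600), (Zed, 9600, x2, Gus, 9680), (Zed, 9600, x2, Tai, 3380), (Zed, 9600, x2, Zed, 9600)}
Selection name ≠ name2: {(Ada, 2970, mkt, Kim, 3010), (Ada, 2970, mkt, Mo, 2180), (Gus, 9680, x2, Tai, 3380), (Gus, 9680, x2, Zed, 9600), (Kim, 3010, mkt, Ada, 2970), (Kim, 3010, mkt, Mo, 2180), (Mo, 2180, mkt, Ada, 2970), (Mo, 2180, mkt, Kim, 3010), (Tai, 3380, x2, Gus, 9680), (Tai, 3380, x2, Zed, 9600), (Zed, 9600, x2, Gus, 9680), (Zed, 9600, x2, Tai, 3380)}
Keep only column(s) pid, salary2 (6 duplicate(s) eliminated): {(mkt, 2180), (mkt, 2970), (mkt, 3010), (x2, 3380), (x2, 9600), (x2, 9680)}

{(mkt, 2180), (mkt, 2970), (mkt, 3010), (x2, 3380), (x2, 9600), (x2, 9680)}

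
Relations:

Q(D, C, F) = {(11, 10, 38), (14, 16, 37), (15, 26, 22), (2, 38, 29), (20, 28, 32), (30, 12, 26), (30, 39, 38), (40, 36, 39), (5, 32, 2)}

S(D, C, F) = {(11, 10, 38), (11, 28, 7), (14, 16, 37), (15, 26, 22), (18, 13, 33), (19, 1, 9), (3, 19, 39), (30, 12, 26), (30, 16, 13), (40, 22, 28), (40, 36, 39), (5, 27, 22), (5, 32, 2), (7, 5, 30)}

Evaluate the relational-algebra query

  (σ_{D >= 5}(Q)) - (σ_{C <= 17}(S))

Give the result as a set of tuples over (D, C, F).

{(15, 26, 22), (20, 28, 32), (30, 39, 38), (40, 36, 39), (5, 32, 2)}

Selection D >= 5: {(11, 10, 38), (14, 16, 37), (15, 26, 22), (20, 28, 32), (30, 12, 26), (30, 39, 38), (40, 36, 39), (5, 32, 2)}
Selection C <= 17: {(11, 10, 38), (14, 16, 37), (18, 13, 33), (19, 1, 9), (30, 12, 26), (30, 16, 13), (7, 5, 30)}
Difference: {(11, 10, 38), (14, 16, 37), (15, 26, 22), (20, 28, 32), (30, 12, 26), (30, 39, 38), (40, 36, 39), (5, 32, 2)} with {(11, 10, 38), (14, 16, 37), (18, 13, 33), (19, 1, 9), (30, 12, 26), (30, 16, 13), (7, 5, 30)} → {(15, 26, 22), (20, 28, 32), (30, 39, 38), (40, 36, 39), (5, 32, 2)}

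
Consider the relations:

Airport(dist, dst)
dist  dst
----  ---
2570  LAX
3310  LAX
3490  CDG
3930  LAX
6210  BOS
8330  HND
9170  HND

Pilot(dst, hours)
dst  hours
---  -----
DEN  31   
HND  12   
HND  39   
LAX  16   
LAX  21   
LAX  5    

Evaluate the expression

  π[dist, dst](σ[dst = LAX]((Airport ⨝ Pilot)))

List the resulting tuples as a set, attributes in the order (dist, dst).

{(2570, LAX), (3310, LAX), (3930, LAX)}

Natural join on dst: {(2570, LAX, 16), (2570, LAX, 21), (2570, LAX, 5), (3310, LAX, 16), (3310, LAX, 21), (3310, LAX, 5), (3930, LAX, 16), (3930, LAX, 21), (3930, LAX, 5), (8330, HND, 12), (8330, HND, 39), (9170, HND, 12), (9170, HND, 39)}
σ[dst = LAX]: keep tuples satisfying dst = LAX → {(2570, LAX, 16), (2570, LAX, 21), (2570, LAX, 5), (3310, LAX, 16), (3310, LAX, 21), (3310, LAX, 5), (3930, LAX, 16), (3930, LAX, 21), (3930, LAX, 5)}
π_{dist, dst} gives {(2570, LAX), (3310, LAX), (3930, LAX)} (6 duplicate(s) eliminated).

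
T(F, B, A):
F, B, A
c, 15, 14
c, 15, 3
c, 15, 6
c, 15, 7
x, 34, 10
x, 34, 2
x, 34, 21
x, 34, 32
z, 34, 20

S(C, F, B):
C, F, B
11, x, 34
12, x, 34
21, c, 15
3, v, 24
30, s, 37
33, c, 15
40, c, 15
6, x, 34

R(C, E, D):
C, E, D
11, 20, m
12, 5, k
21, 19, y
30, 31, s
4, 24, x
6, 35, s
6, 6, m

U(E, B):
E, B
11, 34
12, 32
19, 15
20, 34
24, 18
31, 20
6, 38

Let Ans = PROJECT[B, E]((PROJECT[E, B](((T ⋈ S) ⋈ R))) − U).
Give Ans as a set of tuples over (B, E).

{(34, 35), (34, 5), (34, 6)}

Joining T and S on F, B yields {(c, 15, 14, 21), (c, 15, 14, 33), (c, 15, 14, 40), (c, 15, 3, 21), (c, 15, 3, 33), (c, 15, 3, 40), (c, 15, 6, 21), (c, 15, 6, 33), (c, 15, 6, 40), (c, 15, 7, 21), (c, 15, 7, 33), (c, 15, 7, 40), (x, 34, 10, 11), (x, 34, 10, 12), (x, 34, 10, 6), (x, 34, 2, 11), (x, 34, 2, 12), (x, 34, 2, 6), (x, 34, 21, 11), (x, 34, 21, 12), (x, 34, 21, 6), (x, 34, 32, 11), (x, 34, 32, 12), (x, 34, 32, 6)}.
Joining (T ⋈ S) and R on C yields {(c, 15, 14, 21, 19, y), (c, 15, 3, 21, 19, y), (c, 15, 6, 21, 19, y), (c, 15, 7, 21, 19, y), (x, 34, 10, 11, 20, m), (x, 34, 10, 12, 5, k), (x, 34, 10, 6, 35, s), (x, 34, 10, 6, 6, m), (x, 34, 2, 11, 20, m), (x, 34, 2, 12, 5, k), (x, 34, 2, 6, 35, s), (x, 34, 2, 6, 6, m), (x, 34, 21, 11, 20, m), (x, 34, 21, 12, 5, k), (x, 34, 21, 6, 35, s), (x, 34, 21, 6, 6, m), (x, 34, 32, 11, 20, m), (x, 34, 32, 12, 5, k), (x, 34, 32, 6, 35, s), (x, 34, 32, 6, 6, m)}.
π[E, B]: project onto (E, B) (15 duplicate(s) eliminated) → {(19, 15), (20, 34), (35, 34), (5, 34), (6, 34)}
Taking the difference: {(35, 34), (5, 34), (6, 34)}
π[B, E]: project onto (B, E) → {(34, 35), (34, 5), (34, 6)}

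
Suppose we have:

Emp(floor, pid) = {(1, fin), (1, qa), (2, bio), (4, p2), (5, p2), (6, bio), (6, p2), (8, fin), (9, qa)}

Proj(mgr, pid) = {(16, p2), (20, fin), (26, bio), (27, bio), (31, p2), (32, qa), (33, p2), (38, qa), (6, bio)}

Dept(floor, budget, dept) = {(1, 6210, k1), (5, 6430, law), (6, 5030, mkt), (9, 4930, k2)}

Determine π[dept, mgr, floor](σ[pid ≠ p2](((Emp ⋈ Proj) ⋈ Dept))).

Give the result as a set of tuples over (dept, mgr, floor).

{(k1, 20, 1), (k1, 32, 1), (k1, 38, 1), (k2, 32, 9), (k2, 38, 9), (mkt, 26, 6), (mkt, 27, 6), (mkt, 6, 6)}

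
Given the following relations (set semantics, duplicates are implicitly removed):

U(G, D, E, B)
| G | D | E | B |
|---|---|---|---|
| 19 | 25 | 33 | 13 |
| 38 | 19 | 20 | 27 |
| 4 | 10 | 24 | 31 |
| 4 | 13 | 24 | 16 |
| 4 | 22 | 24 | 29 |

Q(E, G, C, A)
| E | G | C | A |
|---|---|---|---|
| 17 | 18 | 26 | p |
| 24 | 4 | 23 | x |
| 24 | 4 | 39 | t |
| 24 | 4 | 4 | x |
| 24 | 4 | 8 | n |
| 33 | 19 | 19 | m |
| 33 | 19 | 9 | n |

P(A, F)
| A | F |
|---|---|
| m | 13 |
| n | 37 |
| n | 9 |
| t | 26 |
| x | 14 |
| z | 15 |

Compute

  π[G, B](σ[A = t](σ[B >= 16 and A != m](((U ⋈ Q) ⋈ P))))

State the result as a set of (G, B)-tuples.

U ⋈ Q (natural join on G, E): {(19, 25, 33, 13, 19, m), (19, 25, 33, 13, 9, n), (4, 10, 24, 31, 23, x), (4, 10, 24, 31, 39, t), (4, 10, 24, 31, 4, x), (4, 10, 24, 31, 8, n), (4, 13, 24, 16, 23, x), (4, 13, 24, 16, 39, t), (4, 13, 24, 16, 4, x), (4, 13, 24, 16, 8, n), (4, 22, 24, 29, 23, x), (4, 22, 24, 29, 39, t), (4, 22, 24, 29, 4, x), (4, 22, 24, 29, 8, n)}
(U ⋈ Q) ⋈ P (natural join on A): {(19, 25, 33, 13, 19, m, 13), (19, 25, 33, 13, 9, n, 37), (19, 25, 33, 13, 9, n, 9), (4, 10, 24, 31, 23, x, 14), (4, 10, 24, 31, 39, t, 26), (4, 10, 24, 31, 4, x, 14), (4, 10, 24, 31, 8, n, 37), (4, 10, 24, 31, 8, n, 9), (4, 13, 24, 16, 23, x, 14), (4, 13, 24, 16, 39, t, 26), (4, 13, 24, 16, 4, x, 14), (4, 13, 24, 16, 8, n, 37), (4, 13, 24, 16, 8, n, 9), (4, 22, 24, 29, 23, x, 14), (4, 22, 24, 29, 39, t, 26), (4, 22, 24, 29, 4, x, 14), (4, 22, 24, 29, 8, n, 37), (4, 22, 24, 29, 8, n, 9)}
Selection B >= 16 and A != m: {(4, 10, 24, 31, 23, x, 14), (4, 10, 24, 31, 39, t, 26), (4, 10, 24, 31, 4, x, 14), (4, 10, 24, 31, 8, n, 37), (4, 10, 24, 31, 8, n, 9), (4, 13, 24, 16, 23, x, 14), (4, 13, 24, 16, 39, t, 26), (4, 13, 24, 16, 4, x, 14), (4, 13, 24, 16, 8, n, 37), (4, 13, 24, 16, 8, n, 9), (4, 22, 24, 29, 23, x, 14), (4, 22, 24, 29, 39, t, 26), (4, 22, 24, 29, 4, x, 14), (4, 22, 24, 29, 8, n, 37), (4, 22, 24, 29, 8, n, 9)}
Selection A = t: {(4, 10, 24, 31, 39, t, 26), (4, 13, 24, 16, 39, t, 26), (4, 22, 24, 29, 39, t, 26)}
π[G, B]: project onto (G, B) → {(4, 16), (4, 29), (4, 31)}

{(4, 16), (4, 29), (4, 31)}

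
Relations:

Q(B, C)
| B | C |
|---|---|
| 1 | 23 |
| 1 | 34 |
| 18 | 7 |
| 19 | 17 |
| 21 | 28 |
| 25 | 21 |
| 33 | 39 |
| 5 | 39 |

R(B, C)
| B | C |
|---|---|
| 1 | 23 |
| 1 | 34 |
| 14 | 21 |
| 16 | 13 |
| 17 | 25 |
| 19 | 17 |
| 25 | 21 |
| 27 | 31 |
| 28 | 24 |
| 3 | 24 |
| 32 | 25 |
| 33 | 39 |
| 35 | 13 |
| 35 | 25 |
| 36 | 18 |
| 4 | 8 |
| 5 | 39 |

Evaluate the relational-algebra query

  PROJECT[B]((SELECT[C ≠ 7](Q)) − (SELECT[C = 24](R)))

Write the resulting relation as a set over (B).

σ[C ≠ 7]: keep tuples satisfying C ≠ 7 → {(1, 23), (1, 34), (19, 17), (21, 28), (25, 21), (33, 39), (5, 39)}
σ[C = 24]: keep tuples satisfying C = 24 → {(28, 24), (3, 24)}
Difference: {(1, 23), (1, 34), (19, 17), (21, 28), (25, 21), (33, 39), (5, 39)} with {(28, 24), (3, 24)} → {(1, 23), (1, 34), (19, 17), (21, 28), (25, 21), (33, 39), (5, 39)}
π[B]: project onto (B) (1 duplicate(s) eliminated) → {1, 19, 21, 25, 33, 5}

{1, 19, 21, 25, 33, 5}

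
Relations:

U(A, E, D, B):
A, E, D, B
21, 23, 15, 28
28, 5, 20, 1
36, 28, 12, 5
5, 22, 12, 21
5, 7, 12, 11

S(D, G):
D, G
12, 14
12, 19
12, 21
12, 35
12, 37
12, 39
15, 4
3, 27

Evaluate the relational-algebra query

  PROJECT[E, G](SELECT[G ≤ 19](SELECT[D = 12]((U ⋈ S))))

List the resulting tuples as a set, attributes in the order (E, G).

Joining U and S on D yields {(21, 23, 15, 28, 4), (36, 28, 12, 5, 14), (36, 28, 12, 5, 19), (36, 28, 12, 5, 21), (36, 28, 12, 5, 35), (36, 28, 12, 5, 37), (36, 28, 12, 5, 39), (5, 22, 12, 21, 14), (5, 22, 12, 21, 19), (5, 22, 12, 21, 21), (5, 22, 12, 21, 35), (5, 22, 12, 21, 37), (5, 22, 12, 21, 39), (5, 7, 12, 11, 14), (5, 7, 12, 11, 19), (5, 7, 12, 11, 21), (5, 7, 12, 11, 35), (5, 7, 12, 11, 37), (5, 7, 12, 11, 39)}.
Filtering on D = 12 leaves {(36, 28, 12, 5, 14), (36, 28, 12, 5, 19), (36, 28, 12, 5, 21), (36, 28, 12, 5, 35), (36, 28, 12, 5, 37), (36, 28, 12, 5, 39), (5, 22, 12, 21, 14), (5, 22, 12, 21, 19), (5, 22, 12, 21, 21), (5, 22, 12, 21, 35), (5, 22, 12, 21, 37), (5, 22, 12, 21, 39), (5, 7, 12, 11, 14), (5, 7, 12, 11, 19), (5, 7, 12, 11, 21), (5, 7, 12, 11, 35), (5, 7, 12, 11, 37), (5, 7, 12, 11, 39)}.
Filtering on G ≤ 19 leaves {(36, 28, 12, 5, 14), (36, 28, 12, 5, 19), (5, 22, 12, 21, 14), (5, 22, 12, 21, 19), (5, 7, 12, 11, 14), (5, 7, 12, 11, 19)}.
Projecting to E, G: {(22, 14), (22, 19), (28, 14), (28, 19), (7, 14), (7, 19)}

{(22, 14), (22, 19), (28, 14), (28, 19), (7, 14), (7, 19)}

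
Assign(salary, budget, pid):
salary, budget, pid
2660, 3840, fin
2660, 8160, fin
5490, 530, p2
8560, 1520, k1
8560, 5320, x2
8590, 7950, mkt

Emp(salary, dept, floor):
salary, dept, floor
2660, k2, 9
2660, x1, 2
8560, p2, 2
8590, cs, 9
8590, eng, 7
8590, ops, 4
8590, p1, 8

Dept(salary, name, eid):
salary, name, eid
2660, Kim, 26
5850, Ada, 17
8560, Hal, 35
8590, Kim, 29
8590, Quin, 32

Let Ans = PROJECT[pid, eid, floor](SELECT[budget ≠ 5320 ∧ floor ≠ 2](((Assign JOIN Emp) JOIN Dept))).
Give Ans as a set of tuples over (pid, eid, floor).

Joining Assign and Emp on salary yields {(2660, 3840, fin, k2, 9), (2660, 3840, fin, x1, 2), (2660, 8160, fin, k2, 9), (2660, 8160, fin, x1, 2), (8560, 1520, k1, p2, 2), (8560, 5320, x2, p2, 2), (8590, 7950, mkt, cs, 9), (8590, 7950, mkt, eng, 7), (8590, 7950, mkt, ops, 4), (8590, 7950, mkt, p1, 8)}.
Joining (Assign JOIN Emp) and Dept on salary yields {(2660, 3840, fin, k2, 9, Kim, 26), (2660, 3840, fin, x1, 2, Kim, 26), (2660, 8160, fin, k2, 9, Kim, 26), (2660, 8160, fin, x1, 2, Kim, 26), (8560, 1520, k1, p2, 2, Hal, 35), (8560, 5320, x2, p2, 2, Hal, 35), (8590, 7950, mkt, cs, 9, Kim, 29), (8590, 7950, mkt, cs, 9, Quin, 32), (8590, 7950, mkt, eng, 7, Kim, 29), (8590, 7950, mkt, eng, 7, Quin, 32), (8590, 7950, mkt, ops, 4, Kim, 29), (8590, 7950, mkt, ops, 4, Quin, 32), (8590, 7950, mkt, p1, 8, Kim, 29), (8590, 7950, mkt, p1, 8, Quin, 32)}.
Selection budget ≠ 5320 ∧ floor ≠ 2: {(2660, 3840, fin, k2, 9, Kim, 26), (2660, 8160, fin, k2, 9, Kim, 26), (8590, 7950, mkt, cs, 9, Kim, 29), (8590, 7950, mkt, cs, 9, Quin, 32), (8590, 7950, mkt, eng, 7, Kim, 29), (8590, 7950, mkt, eng, 7, Quin, 32), (8590, 7950, mkt, ops, 4, Kim, 29), (8590, 7950, mkt, ops, 4, Quin, 32), (8590, 7950, mkt, p1, 8, Kim, 29), (8590, 7950, mkt, p1, 8, Quin, 32)}
Keep only column(s) pid, eid, floor (1 duplicate(s) eliminated): {(fin, 26, 9), (mkt, 29, 4), (mkt, 29, 7), (mkt, 29, 8), (mkt, 29, 9), (mkt, 32, 4), (mkt, 32, 7), (mkt, 32, 8), (mkt, 32, 9)}

{(fin, 26, 9), (mkt, 29, 4), (mkt, 29, 7), (mkt, 29, 8), (mkt, 29, 9), (mkt, 32, 4), (mkt, 32, 7), (mkt, 32, 8), (mkt, 32, 9)}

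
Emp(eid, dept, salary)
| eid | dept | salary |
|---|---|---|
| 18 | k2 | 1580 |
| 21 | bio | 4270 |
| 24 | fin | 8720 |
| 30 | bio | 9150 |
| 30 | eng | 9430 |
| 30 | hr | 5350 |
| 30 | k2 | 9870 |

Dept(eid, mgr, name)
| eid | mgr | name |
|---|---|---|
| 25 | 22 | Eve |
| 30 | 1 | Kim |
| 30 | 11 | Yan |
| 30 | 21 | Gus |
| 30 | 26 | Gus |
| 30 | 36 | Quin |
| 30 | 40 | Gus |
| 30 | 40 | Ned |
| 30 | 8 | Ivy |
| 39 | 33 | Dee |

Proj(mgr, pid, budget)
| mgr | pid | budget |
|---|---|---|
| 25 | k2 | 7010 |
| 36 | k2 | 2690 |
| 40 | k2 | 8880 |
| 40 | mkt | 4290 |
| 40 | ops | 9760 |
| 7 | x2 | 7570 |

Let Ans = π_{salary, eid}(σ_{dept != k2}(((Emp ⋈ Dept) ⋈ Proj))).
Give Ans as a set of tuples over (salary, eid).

{(5350, 30), (9150, 30), (9430, 30)}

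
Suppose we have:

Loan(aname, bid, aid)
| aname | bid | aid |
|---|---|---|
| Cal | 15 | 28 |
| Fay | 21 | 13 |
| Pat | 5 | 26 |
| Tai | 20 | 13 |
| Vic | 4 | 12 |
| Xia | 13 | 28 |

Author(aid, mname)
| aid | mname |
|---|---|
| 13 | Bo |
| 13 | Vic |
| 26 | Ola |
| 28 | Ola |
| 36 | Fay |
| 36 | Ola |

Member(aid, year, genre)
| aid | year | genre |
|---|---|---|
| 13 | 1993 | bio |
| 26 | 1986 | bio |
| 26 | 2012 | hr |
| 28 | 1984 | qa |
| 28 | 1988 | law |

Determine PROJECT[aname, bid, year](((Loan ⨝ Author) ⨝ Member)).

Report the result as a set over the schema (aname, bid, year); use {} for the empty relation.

Joining Loan and Author on aid yields {(Cal, 15, 28, Ola), (Fay, 21, 13, Bo), (Fay, 21, 13, Vic), (Pat, 5, 26, Ola), (Tai, 20, 13, Bo), (Tai, 20, 13, Vic), (Xia, 13, 28, Ola)}.
Joining (Loan ⨝ Author) and Member on aid yields {(Cal, 15, 28, Ola, 1984, qa), (Cal, 15, 28, Ola, 1988, law), (Fay, 21, 13, Bo, 1993, bio), (Fay, 21, 13, Vic, 1993, bio), (Pat, 5, 26, Ola, 1986, bio), (Pat, 5, 26, Ola, 2012, hr), (Tai, 20, 13, Bo, 1993, bio), (Tai, 20, 13, Vic, 1993, bio), (Xia, 13, 28, Ola, 1984, qa), (Xia, 13, 28, Ola, 1988, law)}.
π_{aname, bid, year} gives {(Cal, 15, 1984), (Cal, 15, 1988), (Fay, 21, 1993), (Pat, 5, 1986), (Pat, 5, 2012), (Tai, 20, 1993), (Xia, 13, 1984), (Xia, 13, 1988)} (2 duplicate(s) eliminated).

{(Cal, 15, 1984), (Cal, 15, 1988), (Fay, 21, 1993), (Pat, 5, 1986), (Pat, 5, 2012), (Tai, 20, 1993), (Xia, 13, 1984), (Xia, 13, 1988)}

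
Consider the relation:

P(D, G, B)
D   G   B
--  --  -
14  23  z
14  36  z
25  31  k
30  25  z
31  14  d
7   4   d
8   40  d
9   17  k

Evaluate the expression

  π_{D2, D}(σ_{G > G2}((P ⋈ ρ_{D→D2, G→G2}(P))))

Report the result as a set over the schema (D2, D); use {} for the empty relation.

ρ[D→D2, G→G2]: schema becomes (D2, G2, B); tuples unchanged.
P ⋈ ρ_{D→D2, G→G2}(P) (natural join on B): {(14, 23, z, 14, 23), (14, 23, z, 14, 36), (14, 23, z, 30, 25), (14, 36, z, 14, 23), (14, 36, z, 14, 36), (14, 36, z, 30, 25), (25, 31, k, 25, 31), (25, 31, k, 9, 17), (30, 25, z, 14, 23), (30, 25, z, 14, 36), (30, 25, z, 30, 25), (31, 14, d, 31, 14), (31, 14, d, 7, 4), (31, 14, d, 8, 40), (7, 4, d, 31, 14), (7, 4, d, 7, 4), (7, 4, d, 8, 40), (8, 40, d, 31, 14), (8, 40, d, 7, 4), (8, 40, d, 8, 40), (9, 17, k, 25, 31), (9, 17, k, 9, 17)}
Apply σ_{G > G2}; surviving tuples: {(14, 36, z, 14, 23), (14, 36, z, 30, 25), (25, 31, k, 9, 17), (30, 25, z, 14, 23), (31, 14, d, 7, 4), (8, 40, d, 31, 14), (8, 40, d, 7, 4)}
π[D2, D]: project onto (D2, D) → {(14, 14), (14, 30), (30, 14), (31, 8), (7, 31), (7, 8), (9, 25)}

{(14, 14), (14, 30), (30, 14), (31, 8), (7, 31), (7, 8), (9, 25)}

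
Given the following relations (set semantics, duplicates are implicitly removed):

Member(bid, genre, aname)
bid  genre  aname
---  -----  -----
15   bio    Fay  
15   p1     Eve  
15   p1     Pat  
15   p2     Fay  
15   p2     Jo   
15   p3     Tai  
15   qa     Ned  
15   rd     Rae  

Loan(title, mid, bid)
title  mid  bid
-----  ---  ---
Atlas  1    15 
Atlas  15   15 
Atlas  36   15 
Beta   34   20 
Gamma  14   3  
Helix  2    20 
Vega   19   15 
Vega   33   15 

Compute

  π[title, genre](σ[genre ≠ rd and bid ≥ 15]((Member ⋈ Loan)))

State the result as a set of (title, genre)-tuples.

{(Atlas, bio), (Atlas, p1), (Atlas, p2), (Atlas, p3), (Atlas, qa), (Vega, bio), (Vega, p1), (Vega, p2), (Vega, p3), (Vega, qa)}

Natural join on bid: {(15, bio, Fay, Atlas, 1), (15, bio, Fay, Atlas, 15), (15, bio, Fay, Atlas, 36), (15, bio, Fay, Vega, 19), (15, bio, Fay, Vega, 33), (15, p1, Eve, Atlas, 1), (15, p1, Eve, Atlas, 15), (15, p1, Eve, Atlas, 36), (15, p1, Eve, Vega, 19), (15, p1, Eve, Vega, 33), (15, p1, Pat, Atlas, 1), (15, p1, Pat, Atlas, 15), (15, p1, Pat, Atlas, 36), (15, p1, Pat, Vega, 19), (15, p1, Pat, Vega, 33), (15, p2, Fay, Atlas, 1), (15, p2, Fay, Atlas, 15), (15, p2, Fay, Atlas, 36), (15, p2, Fay, Vega, 19), (15, p2, Fay, Vega, 33), (15, p2, Jo, Atlas, 1), (15, p2, Jo, Atlas, 15), (15, p2, Jo, Atlas, 36), (15, p2, Jo, Vega, 19), (15, p2, Jo, Vega, 33), (15, p3, Tai, Atlas, 1), (15, p3, Tai, Atlas, 15), (15, p3, Tai, Atlas, 36), (15, p3, Tai, Vega, 19), (15, p3, Tai, Vega, 33), (15, qa, Ned, Atlas, 1), (15, qa, Ned, Atlas, 15), (15, qa, Ned, Atlas, 36), (15, qa, Ned, Vega, 19), (15, qa, Ned, Vega, 33), (15, rd, Rae, Atlas, 1), (15, rd, Rae, Atlas, 15), (15, rd, Rae, Atlas, 36), (15, rd, Rae, Vega, 19), (15, rd, Rae, Vega, 33)}
Selection genre ≠ rd and bid ≥ 15: {(15, bio, Fay, Atlas, 1), (15, bio, Fay, Atlas, 15), (15, bio, Fay, Atlas, 36), (15, bio, Fay, Vega, 19), (15, bio, Fay, Vega, 33), (15, p1, Eve, Atlas, 1), (15, p1, Eve, Atlas, 15), (15, p1, Eve, Atlas, 36), (15, p1, Eve, Vega, 19), (15, p1, Eve, Vega, 33), (15, p1, Pat, Atlas, 1), (15, p1, Pat, Atlas, 15), (15, p1, Pat, Atlas, 36), (15, p1, Pat, Vega, 19), (15, p1, Pat, Vega, 33), (15, p2, Fay, Atlas, 1), (15, p2, Fay, Atlas, 15), (15, p2, Fay, Atlas, 36), (15, p2, Fay, Vega, 19), (15, p2, Fay, Vega, 33), (15, p2, Jo, Atlas, 1), (15, p2, Jo, Atlas, 15), (15, p2, Jo, Atlas, 36), (15, p2, Jo, Vega, 19), (15, p2, Jo, Vega, 33), (15, p3, Tai, Atlas, 1), (15, p3, Tai, Atlas, 15), (15, p3, Tai, Atlas, 36), (15, p3, Tai, Vega, 19), (15, p3, Tai, Vega, 33), (15, qa, Ned, Atlas, 1), (15, qa, Ned, Atlas, 15), (15, qa, Ned, Atlas, 36), (15, qa, Ned, Vega, 19), (15, qa, Ned, Vega, 33)}
Keep only column(s) title, genre (25 duplicate(s) eliminated): {(Atlas, bio), (Atlas, p1), (Atlas, p2), (Atlas, p3), (Atlas, qa), (Vega, bio), (Vega, p1), (Vega, p2), (Vega, p3), (Vega, qa)}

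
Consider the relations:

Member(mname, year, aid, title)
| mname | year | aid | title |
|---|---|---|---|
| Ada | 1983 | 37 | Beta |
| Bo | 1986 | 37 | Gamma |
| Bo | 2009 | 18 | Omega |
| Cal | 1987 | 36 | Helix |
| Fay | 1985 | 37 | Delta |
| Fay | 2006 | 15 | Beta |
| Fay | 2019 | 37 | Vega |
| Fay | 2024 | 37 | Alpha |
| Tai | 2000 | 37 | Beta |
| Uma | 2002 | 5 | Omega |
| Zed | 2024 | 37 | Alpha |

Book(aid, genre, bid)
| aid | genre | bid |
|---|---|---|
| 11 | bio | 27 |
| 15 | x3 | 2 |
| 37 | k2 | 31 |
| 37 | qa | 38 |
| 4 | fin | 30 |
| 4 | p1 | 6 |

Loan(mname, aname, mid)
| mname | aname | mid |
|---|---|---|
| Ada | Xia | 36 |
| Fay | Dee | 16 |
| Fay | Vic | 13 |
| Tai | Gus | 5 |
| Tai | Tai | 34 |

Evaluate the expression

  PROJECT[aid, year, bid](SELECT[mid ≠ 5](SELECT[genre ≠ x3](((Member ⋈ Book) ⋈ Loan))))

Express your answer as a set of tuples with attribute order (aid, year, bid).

{(37, 1983, 31), (37, 1983, 38), (37, 1985, 31), (37, 1985, 38), (37, 2000, 31), (37, 2000, 38), (37, 2019, 31), (37, 2019, 38), (37, 2024, 31), (37, 2024, 38)}

Member ⋈ Book (natural join on aid): {(Ada, 1983, 37, Beta, k2, 31), (Ada, 1983, 37, Beta, qa, 38), (Bo, 1986, 37, Gamma, k2, 31), (Bo, 1986, 37, Gamma, qa, 38), (Fay, 1985, 37, Delta, k2, 31), (Fay, 1985, 37, Delta, qa, 38), (Fay, 2006, 15, Beta, x3, 2), (Fay, 2019, 37, Vega, k2, 31), (Fay, 2019, 37, Vega, qa, 38), (Fay, 2024, 37, Alpha, k2, 31), (Fay, 2024, 37, Alpha, qa, 38), (Tai, 2000, 37, Beta, k2, 31), (Tai, 2000, 37, Beta, qa, 38), (Zed, 2024, 37, Alpha, k2, 31), (Zed, 2024, 37, Alpha, qa, 38)}
(Member ⋈ Book) ⋈ Loan (natural join on mname): {(Ada, 1983, 37, Beta, k2, 31, Xia, 36), (Ada, 1983, 37, Beta, qa, 38, Xia, 36), (Fay, 1985, 37, Delta, k2, 31, Dee, 16), (Fay, 1985, 37, Delta, k2, 31, Vic, 13), (Fay, 1985, 37, Delta, qa, 38, Dee, 16), (Fay, 1985, 37, Delta, qa, 38, Vic, 13), (Fay, 2006, 15, Beta, x3, 2, Dee, 16), (Fay, 2006, 15, Beta, x3, 2, Vic, 13), (Fay, 2019, 37, Vega, k2, 31, Dee, 16), (Fay, 2019, 37, Vega, k2, 31, Vic, 13), (Fay, 2019, 37, Vega, qa, 38, Dee, 16), (Fay, 2019, 37, Vega, qa, 38, Vic, 13), (Fay, 2024, 37, Alpha, k2, 31, Dee, 16), (Fay, 2024, 37, Alpha, k2, 31, Vic, 13), (Fay, 2024, 37, Alpha, qa, 38, Dee, 16), (Fay, 2024, 37, Alpha, qa, 38, Vic, 13), (Tai, 2000, 37, Beta, k2, 31, Gus, 5), (Tai, 2000, 37, Beta, k2, 31, Tai, 34), (Tai, 2000, 37, Beta, qa, 38, Gus, 5), (Tai, 2000, 37, Beta, qa, 38, Tai, 34)}
Filtering on genre ≠ x3 leaves {(Ada, 1983, 37, Beta, k2, 31, Xia, 36), (Ada, 1983, 37, Beta, qa, 38, Xia, 36), (Fay, 1985, 37, Delta, k2, 31, Dee, 16), (Fay, 1985, 37, Delta, k2, 31, Vic, 13), (Fay, 1985, 37, Delta, qa, 38, Dee, 16), (Fay, 1985, 37, Delta, qa, 38, Vic, 13), (Fay, 2019, 37, Vega, k2, 31, Dee, 16), (Fay, 2019, 37, Vega, k2, 31, Vic, 13), (Fay, 2019, 37, Vega, qa, 38, Dee, 16), (Fay, 2019, 37, Vega, qa, 38, Vic, 13), (Fay, 2024, 37, Alpha, k2, 31, Dee, 16), (Fay, 2024, 37, Alpha, k2, 31, Vic, 13), (Fay, 2024, 37, Alpha, qa, 38, Dee, 16), (Fay, 2024, 37, Alpha, qa, 38, Vic, 13), (Tai, 2000, 37, Beta, k2, 31, Gus, 5), (Tai, 2000, 37, Beta, k2, 31, Tai, 34), (Tai, 2000, 37, Beta, qa, 38, Gus, 5), (Tai, 2000, 37, Beta, qa, 38, Tai, 34)}.
Filtering on mid ≠ 5 leaves {(Ada, 1983, 37, Beta, k2, 31, Xia, 36), (Ada, 1983, 37, Beta, qa, 38, Xia, 36), (Fay, 1985, 37, Delta, k2, 31, Dee, 16), (Fay, 1985, 37, Delta, k2, 31, Vic, 13), (Fay, 1985, 37, Delta, qa, 38, Dee, 16), (Fay, 1985, 37, Delta, qa, 38, Vic, 13), (Fay, 2019, 37, Vega, k2, 31, Dee, 16), (Fay, 2019, 37, Vega, k2, 31, Vic, 13), (Fay, 2019, 37, Vega, qa, 38, Dee, 16), (Fay, 2019, 37, Vega, qa, 38, Vic, 13), (Fay, 2024, 37, Alpha, k2, 31, Dee, 16), (Fay, 2024, 37, Alpha, k2, 31, Vic, 13), (Fay, 2024, 37, Alpha, qa, 38, Dee, 16), (Fay, 2024, 37, Alpha, qa, 38, Vic, 13), (Tai, 2000, 37, Beta, k2, 31, Tai, 34), (Tai, 2000, 37, Beta, qa, 38, Tai, 34)}.
Keep only column(s) aid, year, bid (6 duplicate(s) eliminated): {(37, 1983, 31), (37, 1983, 38), (37, 1985, 31), (37, 1985, 38), (37, 2000, 31), (37, 2000, 38), (37, 2019, 31), (37, 2019, 38), (37, 2024, 31), (37, 2024, 38)}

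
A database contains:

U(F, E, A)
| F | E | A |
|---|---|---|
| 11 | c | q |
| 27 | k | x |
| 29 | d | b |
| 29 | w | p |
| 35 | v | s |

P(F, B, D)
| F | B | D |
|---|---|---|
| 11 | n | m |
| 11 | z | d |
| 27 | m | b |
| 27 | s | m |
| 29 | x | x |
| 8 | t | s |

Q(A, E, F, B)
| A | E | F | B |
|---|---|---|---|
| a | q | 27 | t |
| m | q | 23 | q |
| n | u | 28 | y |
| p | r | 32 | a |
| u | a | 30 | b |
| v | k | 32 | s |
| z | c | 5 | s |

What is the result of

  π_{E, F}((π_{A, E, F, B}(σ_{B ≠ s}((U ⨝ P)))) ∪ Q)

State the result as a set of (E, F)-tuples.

{(a, 30), (c, 11), (c, 5), (d, 29), (k, 27), (k, 32), (q, 23), (q, 27), (r, 32), (u, 28), (w, 29)}

Natural join on F: {(11, c, q, n, m), (11, c, q, z, d), (27, k, x, m, b), (27, k, x, s, m), (29, d, b, x, x), (29, w, p, x, x)}
Filtering on B ≠ s leaves {(11, c, q, n, m), (11, c, q, z, d), (27, k, x, m, b), (29, d, b, x, x), (29, w, p, x, x)}.
Keep only column(s) A, E, F, B: {(b, d, 29, x), (p, w, 29, x), (q, c, 11, n), (q, c, 11, z), (x, k, 27, m)}
Set union of the two operands is {(a, q, 27, t), (b, d, 29, x), (m, q, 23, q), (n, u, 28, y), (p, r, 32, a), (p, w, 29, x), (q, c, 11, n), (q, c, 11, z), (u, a, 30, b), (v, k, 32, s), (x, k, 27, m), (z, c, 5, s)}.
Keep only column(s) E, F (1 duplicate(s) eliminated): {(a, 30), (c, 11), (c, 5), (d, 29), (k, 27), (k, 32), (q, 23), (q, 27), (r, 32), (u, 28), (w, 29)}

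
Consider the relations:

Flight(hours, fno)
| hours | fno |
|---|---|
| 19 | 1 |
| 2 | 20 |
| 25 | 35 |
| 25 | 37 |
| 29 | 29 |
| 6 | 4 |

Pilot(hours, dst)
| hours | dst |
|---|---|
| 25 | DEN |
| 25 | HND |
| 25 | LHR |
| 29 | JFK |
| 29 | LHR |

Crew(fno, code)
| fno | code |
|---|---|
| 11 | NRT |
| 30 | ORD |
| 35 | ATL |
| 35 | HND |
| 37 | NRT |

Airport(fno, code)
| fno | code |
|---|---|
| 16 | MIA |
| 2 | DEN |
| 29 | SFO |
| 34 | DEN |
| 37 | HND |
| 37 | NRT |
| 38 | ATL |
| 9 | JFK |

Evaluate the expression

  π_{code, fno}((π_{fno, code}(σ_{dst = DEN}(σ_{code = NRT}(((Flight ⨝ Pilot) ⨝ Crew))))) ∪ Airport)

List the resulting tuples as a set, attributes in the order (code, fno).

Natural join on hours: {(25, 35, DEN), (25, 35, HND), (25, 35, LHR), (25, 37, DEN), (25, 37, HND), (25, 37, LHR), (29, 29, JFK), (29, 29, LHR)}
Natural join on fno: {(25, 35, DEN, ATL), (25, 35, DEN, HND), (25, 35, HND, ATL), (25, 35, HND, HND), (25, 35, LHR, ATL), (25, 35, LHR, HND), (25, 37, DEN, NRT), (25, 37, HND, NRT), (25, 37, LHR, NRT)}
Filtering on code = NRT leaves {(25, 37, DEN, NRT), (25, 37, HND, NRT), (25, 37, LHR, NRT)}.
Filtering on dst = DEN leaves {(25, 37, DEN, NRT)}.
π_{fno, code} gives {(37, NRT)}.
Set union of the two operands is {(16, MIA), (2, DEN), (29, SFO), (34, DEN), (37, HND), (37, NRT), (38, ATL), (9, JFK)}.
π_{code, fno} gives {(ATL, 38), (DEN, 2), (DEN, 34), (HND, 37), (JFK, 9), (MIA, 16), (NRT, 37), (SFO, 29)}.

{(ATL, 38), (DEN, 2), (DEN, 34), (HND, 37), (JFK, 9), (MIA, 16), (NRT, 37), (SFO, 29)}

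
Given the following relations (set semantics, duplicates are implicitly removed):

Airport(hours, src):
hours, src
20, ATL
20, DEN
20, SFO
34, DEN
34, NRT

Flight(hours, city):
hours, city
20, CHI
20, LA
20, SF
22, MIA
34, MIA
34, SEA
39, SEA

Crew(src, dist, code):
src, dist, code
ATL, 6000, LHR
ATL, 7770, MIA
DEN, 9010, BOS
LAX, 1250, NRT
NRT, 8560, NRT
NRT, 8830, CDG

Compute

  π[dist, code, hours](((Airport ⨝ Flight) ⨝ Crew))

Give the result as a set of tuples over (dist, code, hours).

{(6000, LHR, 20), (7770, MIA, 20), (8560, NRT, 34), (8830, CDG, 34), (9010, BOS, 20), (9010, BOS, 34)}

Joining Airport and Flight on hours yields {(20, ATL, CHI), (20, ATL, LA), (20, ATL, SF), (20, DEN, CHI), (20, DEN, LA), (20, DEN, SF), (20, SFO, CHI), (20, SFO, LA), (20, SFO, SF), (34, DEN, MIA), (34, DEN, SEA), (34, NRT, MIA), (34, NRT, SEA)}.
Joining (Airport ⨝ Flight) and Crew on src yields {(20, ATL, CHI, 6000, LHR), (20, ATL, CHI, 7770, MIA), (20, ATL, LA, 6000, LHR), (20, ATL, LA, 7770, MIA), (20, ATL, SF, 6000, LHR), (20, ATL, SF, 7770, MIA), (20, DEN, CHI, 9010, BOS), (20, DEN, LA, 9010, BOS), (20, DEN, SF, 9010, BOS), (34, DEN, MIA, 9010, BOS), (34, DEN, SEA, 9010, BOS), (34, NRT, MIA, 8560, NRT), (34, NRT, MIA, 8830, CDG), (34, NRT, SEA, 8560, NRT), (34, NRT, SEA, 8830, CDG)}.
Keep only column(s) dist, code, hours (9 duplicate(s) eliminated): {(6000, LHR, 20), (7770, MIA, 20), (8560, NRT, 34), (8830, CDG, 34), (9010, BOS, 20), (9010, BOS, 34)}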